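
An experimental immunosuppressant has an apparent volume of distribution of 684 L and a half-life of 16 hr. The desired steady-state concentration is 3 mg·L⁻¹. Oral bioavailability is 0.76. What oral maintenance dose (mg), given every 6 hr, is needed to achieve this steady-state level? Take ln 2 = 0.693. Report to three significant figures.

702 mg

CL = ln 2 · Vd / t½ = 0.693 × 684.0 / 16 = 29.63 L/h
D = CL × Css × τ / F = 29.63 × 3 × 6 / 0.76 = 701.8 mg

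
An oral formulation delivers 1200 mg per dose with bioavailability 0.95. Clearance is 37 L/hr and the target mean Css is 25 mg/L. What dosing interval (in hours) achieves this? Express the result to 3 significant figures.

F·D/τ = CL·Css → τ = F·D / (CL·Css).
τ = 0.95 × 1200 / (37 × 25) = 1.232 h

1.23 h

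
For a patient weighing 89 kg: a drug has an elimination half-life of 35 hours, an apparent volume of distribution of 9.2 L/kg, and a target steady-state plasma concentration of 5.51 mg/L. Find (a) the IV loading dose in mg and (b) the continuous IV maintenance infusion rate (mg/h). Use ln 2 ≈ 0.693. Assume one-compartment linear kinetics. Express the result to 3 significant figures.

Vd = 9.2 L/kg × 89 kg = 818.8 L
LD = Vd × C = 818.8 × 5.51 = 4512 mg
CL = 0.693 × Vd / t½ = 0.693 × 818.8 / 35 = 16.21 L/h
Infusion rate = CL × Css = 16.21 × 5.51 = 89.32 mg/h

(a) 4510 mg; (b) 89.3 mg/h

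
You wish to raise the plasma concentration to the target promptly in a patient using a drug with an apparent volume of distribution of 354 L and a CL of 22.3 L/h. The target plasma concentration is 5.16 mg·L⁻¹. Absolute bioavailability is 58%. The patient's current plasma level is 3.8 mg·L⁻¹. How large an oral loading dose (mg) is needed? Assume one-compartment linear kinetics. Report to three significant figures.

The loading dose fills Vd to the target concentration.
Concentration deficit ΔC = 5.16 − 3.8 = 1.360 mg/L
LD = Vd × ΔC / F = 354.0 × 1.360 / 0.58 = 830.1 mg

830 mg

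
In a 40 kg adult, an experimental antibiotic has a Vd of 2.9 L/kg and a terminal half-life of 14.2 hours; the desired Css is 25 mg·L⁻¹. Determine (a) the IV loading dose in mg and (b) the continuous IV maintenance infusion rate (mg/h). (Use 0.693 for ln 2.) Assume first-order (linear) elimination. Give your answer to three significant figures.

(a) 2900 mg; (b) 142 mg/h

Vd = 2.9 L/kg × 40 kg = 116.0 L
LD = Vd × C = 116.0 × 25 = 2900 mg
CL = 0.693 × Vd / t½ = 0.693 × 116.0 / 14.2 = 5.661 L/h
Infusion rate = CL × Css = 5.661 × 25 = 141.5 mg/h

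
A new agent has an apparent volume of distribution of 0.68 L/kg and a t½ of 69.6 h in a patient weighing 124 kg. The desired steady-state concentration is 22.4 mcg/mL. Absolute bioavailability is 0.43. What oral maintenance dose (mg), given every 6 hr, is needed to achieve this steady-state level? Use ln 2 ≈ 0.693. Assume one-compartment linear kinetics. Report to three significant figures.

Vd = 0.68 L/kg × 124 kg = 84.32 L
CL = 0.693 × Vd / t½ = 0.693 × 84.32 / 69.6 = 0.8396 L/h
D = CL × Css × τ / F = 0.8396 × 22.4 × 6 / 0.43 = 262.4 mg

262 mg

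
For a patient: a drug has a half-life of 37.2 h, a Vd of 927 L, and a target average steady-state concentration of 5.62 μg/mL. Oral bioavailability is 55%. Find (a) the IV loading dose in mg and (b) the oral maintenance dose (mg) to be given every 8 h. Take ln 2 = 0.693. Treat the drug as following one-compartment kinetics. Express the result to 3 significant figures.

LD = Vd × C = 927.0 × 5.62 = 5210 mg
CL = 0.693 × Vd / t½ = 0.693 × 927.0 / 37.2 = 17.27 L/h
D = CL × Css × τ / F = 17.27 × 5.62 × 8 / 0.55 = 1412 mg

(a) 5210 mg; (b) 1410 mg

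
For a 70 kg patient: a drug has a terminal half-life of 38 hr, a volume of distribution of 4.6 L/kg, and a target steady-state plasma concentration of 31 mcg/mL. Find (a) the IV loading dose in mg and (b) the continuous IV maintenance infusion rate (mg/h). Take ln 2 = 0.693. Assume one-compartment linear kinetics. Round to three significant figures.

(a) 9980 mg; (b) 182 mg/h

Vd(total) = 70 kg × 4.6 L/kg = 322.0 L
LD = Vd × C = 322.0 × 31 = 9982 mg
CL = 0.693 × Vd / t½ = 0.693 × 322.0 / 38 = 5.872 L/h
Infusion rate = CL × Css = 5.872 × 31 = 182.0 mg/h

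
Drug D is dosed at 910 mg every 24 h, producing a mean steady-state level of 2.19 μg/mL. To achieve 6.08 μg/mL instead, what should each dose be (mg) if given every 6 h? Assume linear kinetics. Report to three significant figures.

632 mg

For first-order elimination, Css ∝ F·D/(CL·τ); F and CL are unchanged, so Css ∝ D/τ.
D₂ = D₁ × (Css,target / Css,current) × (τ₂/τ₁) = 910 × (6.08/2.19) × (6/24) = 631.6 mg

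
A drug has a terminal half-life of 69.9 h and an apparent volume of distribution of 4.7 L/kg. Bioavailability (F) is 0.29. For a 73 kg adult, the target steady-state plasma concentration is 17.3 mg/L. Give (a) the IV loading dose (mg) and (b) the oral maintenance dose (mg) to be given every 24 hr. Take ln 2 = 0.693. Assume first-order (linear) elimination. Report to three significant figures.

Total Vd = 4.7 × 73 = 343.1 L
LD = Vd × C = 343.1 × 17.3 = 5936 mg
CL = 0.693 × Vd / t½ = 0.693 × 343.1 / 69.9 = 3.402 L/h
D = CL × Css × τ / F = 3.402 × 17.3 × 24 / 0.29 = 4871 mg

(a) 5940 mg; (b) 4870 mg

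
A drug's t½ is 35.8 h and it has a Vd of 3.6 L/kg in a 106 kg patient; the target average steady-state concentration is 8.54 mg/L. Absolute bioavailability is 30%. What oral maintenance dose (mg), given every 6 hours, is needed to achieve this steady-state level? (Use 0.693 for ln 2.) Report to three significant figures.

1260 mg

Total Vd = 3.6 × 106 = 381.6 L
CL = ln 2 · Vd / t½ = 0.693 × 381.6 / 35.8 = 7.387 L/h
D = CL × Css × τ / F = 7.387 × 8.54 × 6 / 0.3 = 1262 mg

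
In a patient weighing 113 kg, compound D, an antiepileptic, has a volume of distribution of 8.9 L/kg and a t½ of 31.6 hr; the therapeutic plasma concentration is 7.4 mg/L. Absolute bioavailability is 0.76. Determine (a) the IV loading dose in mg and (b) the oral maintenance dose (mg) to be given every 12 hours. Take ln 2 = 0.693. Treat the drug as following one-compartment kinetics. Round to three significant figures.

Vd = 8.9 L/kg × 113 kg = 1006 L
LD = Vd × C = 1006 × 7.4 = 7444 mg
CL = 0.693 × Vd / t½ = 0.693 × 1006 / 31.6 = 22.06 L/h
D = CL × Css × τ / F = 22.06 × 7.4 × 12 / 0.76 = 2578 mg

(a) 7440 mg; (b) 2580 mg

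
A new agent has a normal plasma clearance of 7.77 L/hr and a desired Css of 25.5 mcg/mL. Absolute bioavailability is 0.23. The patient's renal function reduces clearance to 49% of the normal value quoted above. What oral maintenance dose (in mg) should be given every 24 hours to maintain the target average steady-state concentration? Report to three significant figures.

10100 mg

Patient clearance = 0.49 × 7.770 = 3.807 L/h
D = CL × Css × τ / F = 3.807 × 25.5 × 24 / 0.23 = 10130 mg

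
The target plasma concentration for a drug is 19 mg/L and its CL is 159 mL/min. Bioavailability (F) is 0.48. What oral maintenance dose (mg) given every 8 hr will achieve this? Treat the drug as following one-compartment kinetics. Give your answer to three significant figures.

3020 mg

CL = 159 mL/min × 60/1000 = 9.540 L/h
D = CL × Css × τ / F = 9.540 × 19 × 8 / 0.48 = 3021 mg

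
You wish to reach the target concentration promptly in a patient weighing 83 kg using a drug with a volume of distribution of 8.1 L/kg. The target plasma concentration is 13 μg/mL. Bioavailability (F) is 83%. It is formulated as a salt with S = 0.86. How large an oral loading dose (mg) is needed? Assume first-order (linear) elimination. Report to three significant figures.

12200 mg

Vd = 8.1 L/kg × 83 kg = 672.3 L
The loading dose fills Vd to the target concentration.
LD = Vd × C / F / S = 672.3 × 13.00 / 0.83 / 0.86 = 12240 mg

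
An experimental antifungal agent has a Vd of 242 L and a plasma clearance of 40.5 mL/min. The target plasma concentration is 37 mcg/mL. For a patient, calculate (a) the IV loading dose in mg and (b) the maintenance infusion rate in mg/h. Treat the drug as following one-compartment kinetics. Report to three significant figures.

Loading: fill Vd to C_target → 242.0 L × 37 mg/L = 8954 mg
CL = 40.5 mL/min = 40.5 × 0.06 = 2.430 L/h
Maintenance infusion rate = CL × Css = 2.430 × 37 = 89.91 mg/h

(a) 8950 mg; (b) 89.9 mg/h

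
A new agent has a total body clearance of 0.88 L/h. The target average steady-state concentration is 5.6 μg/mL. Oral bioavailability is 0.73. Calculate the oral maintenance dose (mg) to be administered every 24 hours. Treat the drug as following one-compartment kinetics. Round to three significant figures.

162 mg

D = CL × Css × τ / F = 0.8800 × 5.6 × 24 / 0.73 = 162.0 mg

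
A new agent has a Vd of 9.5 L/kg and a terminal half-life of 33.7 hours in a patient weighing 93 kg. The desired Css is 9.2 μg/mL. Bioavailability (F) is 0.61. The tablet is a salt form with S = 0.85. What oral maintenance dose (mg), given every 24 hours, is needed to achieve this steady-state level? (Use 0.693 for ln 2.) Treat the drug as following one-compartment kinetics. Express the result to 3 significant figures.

7740 mg

Total Vd = 9.5 × 93 = 883.5 L
CL = ln 2 · Vd / t½ = 0.693 × 883.5 / 33.7 = 18.17 L/h
D = CL × Css × τ / F / S = 18.17 × 9.2 × 24 / 0.61 / 0.85 = 7738 mg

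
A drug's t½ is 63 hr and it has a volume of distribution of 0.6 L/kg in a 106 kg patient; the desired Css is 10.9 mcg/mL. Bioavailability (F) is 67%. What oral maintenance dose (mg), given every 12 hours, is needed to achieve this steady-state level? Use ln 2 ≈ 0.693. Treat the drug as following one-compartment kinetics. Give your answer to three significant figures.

137 mg

Total Vd = 0.6 × 106 = 63.60 L
CL = 0.693 × Vd / t½ = 0.693 × 63.60 / 63 = 0.6996 L/h
D = CL × Css × τ / F = 0.6996 × 10.9 × 12 / 0.67 = 136.6 mg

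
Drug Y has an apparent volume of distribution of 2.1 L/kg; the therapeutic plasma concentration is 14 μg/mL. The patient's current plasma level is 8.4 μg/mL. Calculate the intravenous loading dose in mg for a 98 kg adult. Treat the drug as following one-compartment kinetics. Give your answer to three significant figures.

1150 mg

Total Vd = 2.1 × 98 = 205.8 L
The loading dose fills Vd to the target concentration.
Concentration deficit ΔC = 14 − 8.4 = 5.600 mg/L
LD = Vd × ΔC = 205.8 × 5.600 = 1152 mg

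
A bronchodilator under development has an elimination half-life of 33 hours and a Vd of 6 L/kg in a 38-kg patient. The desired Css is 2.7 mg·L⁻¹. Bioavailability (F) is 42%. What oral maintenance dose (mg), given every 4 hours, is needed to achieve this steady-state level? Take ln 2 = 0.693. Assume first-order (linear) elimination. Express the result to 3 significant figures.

123 mg

Vd = 6 L/kg × 38 kg = 228.0 L
CL = ln 2 · Vd / t½ = 0.693 × 228.0 / 33 = 4.788 L/h
D = CL × Css × τ / F = 4.788 × 2.7 × 4 / 0.42 = 123.1 mg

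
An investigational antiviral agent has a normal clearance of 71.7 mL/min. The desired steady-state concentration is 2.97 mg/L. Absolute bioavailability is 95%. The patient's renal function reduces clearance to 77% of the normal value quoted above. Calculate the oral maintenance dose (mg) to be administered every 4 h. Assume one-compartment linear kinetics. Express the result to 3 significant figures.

Convert clearance: 71.7 mL/min × 60 min/h ÷ 1000 mL/L = 4.302 L/h
Patient clearance = 0.77 × 4.302 = 3.313 L/h
D = CL × Css × τ / F = 3.313 × 2.97 × 4 / 0.95 = 41.43 mg

41.4 mg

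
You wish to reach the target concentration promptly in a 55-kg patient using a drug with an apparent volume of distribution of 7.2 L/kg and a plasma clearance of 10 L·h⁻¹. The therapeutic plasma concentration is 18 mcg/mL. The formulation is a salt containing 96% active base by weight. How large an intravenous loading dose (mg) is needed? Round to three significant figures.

7430 mg

Vd(total) = 55 kg × 7.2 L/kg = 396.0 L
The loading dose fills Vd to the target concentration.
LD = Vd × C / S = 396.0 × 18.00 / 0.96 = 7425 mg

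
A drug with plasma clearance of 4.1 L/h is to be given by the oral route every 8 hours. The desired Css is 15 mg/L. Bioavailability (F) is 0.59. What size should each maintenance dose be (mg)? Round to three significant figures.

834 mg

D = CL × Css × τ / F = 4.100 × 15 × 8 / 0.59 = 833.9 mg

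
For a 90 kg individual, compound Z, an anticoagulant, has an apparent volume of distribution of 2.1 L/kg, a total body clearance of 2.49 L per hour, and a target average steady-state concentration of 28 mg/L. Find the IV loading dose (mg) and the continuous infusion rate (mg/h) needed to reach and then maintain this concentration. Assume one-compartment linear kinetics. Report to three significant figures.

Total Vd = 2.1 × 90 = 189.0 L
Loading: fill Vd to C_target → 189.0 L × 28 mg/L = 5292 mg
Maintenance: replace elimination → rate = CL × Css = 2.490 × 28 = 69.72 mg/h

(a) 5290 mg; (b) 69.7 mg/h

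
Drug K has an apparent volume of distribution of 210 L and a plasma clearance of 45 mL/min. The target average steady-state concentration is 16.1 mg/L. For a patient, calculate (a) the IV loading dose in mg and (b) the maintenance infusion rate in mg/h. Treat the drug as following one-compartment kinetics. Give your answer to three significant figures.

(a) 3380 mg; (b) 43.5 mg/h

Loading dose = Vd × C = 210.0 × 16.1 = 3381 mg
CL = 45 mL/min × 60/1000 = 2.700 L/h
Maintenance infusion rate = CL × Css = 2.700 × 16.1 = 43.47 mg/h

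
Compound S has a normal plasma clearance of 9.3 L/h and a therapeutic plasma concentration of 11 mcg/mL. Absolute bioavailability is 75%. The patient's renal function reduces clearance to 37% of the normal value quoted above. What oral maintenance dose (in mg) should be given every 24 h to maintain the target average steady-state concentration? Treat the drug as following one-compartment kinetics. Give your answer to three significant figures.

1210 mg

Patient clearance = 0.37 × 9.300 = 3.441 L/h
At steady state, dose per interval replaces the amount cleared in that interval: F·D/τ = CL·Css.
D = CL × Css × τ / F = 3.441 × 11 × 24 / 0.75 = 1211 mg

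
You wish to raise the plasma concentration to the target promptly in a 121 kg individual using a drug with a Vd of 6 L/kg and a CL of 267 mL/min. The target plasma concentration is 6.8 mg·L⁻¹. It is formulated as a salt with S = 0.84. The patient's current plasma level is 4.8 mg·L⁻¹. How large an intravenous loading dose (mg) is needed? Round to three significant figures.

Vd(total) = 121 kg × 6 L/kg = 726.0 L
Concentration deficit ΔC = 6.8 − 4.8 = 2.000 mg/L
LD = Vd × ΔC / S = 726.0 × 2.000 / 0.84 = 1729 mg

1730 mg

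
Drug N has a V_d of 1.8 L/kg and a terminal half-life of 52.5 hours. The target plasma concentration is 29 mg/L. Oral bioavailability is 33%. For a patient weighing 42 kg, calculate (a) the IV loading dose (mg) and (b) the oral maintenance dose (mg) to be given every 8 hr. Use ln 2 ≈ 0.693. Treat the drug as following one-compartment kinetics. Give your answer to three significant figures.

Vd(total) = 42 kg × 1.8 L/kg = 75.60 L
LD = Vd × C = 75.60 × 29 = 2192 mg
CL = 0.693 × Vd / t½ = 0.693 × 75.60 / 52.5 = 0.9979 L/h
D = CL × Css × τ / F = 0.9979 × 29 × 8 / 0.33 = 701.6 mg

(a) 2190 mg; (b) 702 mg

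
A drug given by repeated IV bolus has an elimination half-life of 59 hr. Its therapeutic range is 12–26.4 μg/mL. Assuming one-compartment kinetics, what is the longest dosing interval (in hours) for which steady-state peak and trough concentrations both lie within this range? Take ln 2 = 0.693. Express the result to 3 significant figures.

k = 0.693 / t½ = 0.693 / 59 = 0.01175 h⁻¹
Between IV bolus doses, concentration decays as C = C₀·e^(−kτ), so C_peak/C_trough = e^(kτ).
τ_max = ln(C_peak/C_trough) / k = ln(26.4/12) / 0.01175 = 0.7885 / 0.01175 = 67.11 h

67.1 h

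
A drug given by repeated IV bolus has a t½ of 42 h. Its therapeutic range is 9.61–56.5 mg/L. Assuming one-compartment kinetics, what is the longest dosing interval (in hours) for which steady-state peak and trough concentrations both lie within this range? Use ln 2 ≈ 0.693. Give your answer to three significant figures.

107 h

k = 0.693 / t½ = 0.693 / 42 = 0.01650 h⁻¹
Between IV bolus doses, concentration decays as C = C₀·e^(−kτ), so C_peak/C_trough = e^(kτ).
τ_max = ln(C_peak/C_trough) / k = ln(56.5/9.61) / 0.01650 = 1.771 / 0.01650 = 107.3 h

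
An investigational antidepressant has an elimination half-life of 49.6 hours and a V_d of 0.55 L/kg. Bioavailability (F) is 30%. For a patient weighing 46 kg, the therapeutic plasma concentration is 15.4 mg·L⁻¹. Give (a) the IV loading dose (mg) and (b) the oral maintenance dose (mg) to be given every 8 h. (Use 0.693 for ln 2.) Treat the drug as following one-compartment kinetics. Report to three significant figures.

Vd(total) = 46 kg × 0.55 L/kg = 25.30 L
LD = Vd × C = 25.30 × 15.4 = 389.6 mg
CL = 0.693 × Vd / t½ = 0.693 × 25.30 / 49.6 = 0.3535 L/h
D = CL × Css × τ / F = 0.3535 × 15.4 × 8 / 0.3 = 145.2 mg

(a) 390 mg; (b) 145 mg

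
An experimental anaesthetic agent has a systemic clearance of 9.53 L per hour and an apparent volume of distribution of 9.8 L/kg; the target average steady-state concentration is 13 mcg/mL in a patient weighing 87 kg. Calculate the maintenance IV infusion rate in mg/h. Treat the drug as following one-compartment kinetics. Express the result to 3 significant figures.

124 mg/h

Rate = CL × Css = 9.530 × 13 = 123.9 mg/h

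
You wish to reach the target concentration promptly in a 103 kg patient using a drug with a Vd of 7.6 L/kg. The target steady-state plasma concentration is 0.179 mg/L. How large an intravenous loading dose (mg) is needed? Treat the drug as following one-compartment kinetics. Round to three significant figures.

Vd = 7.6 L/kg × 103 kg = 782.8 L
The loading dose fills Vd to the target concentration.
LD = Vd × C = 782.8 × 0.1790 = 140.1 mg

140 mg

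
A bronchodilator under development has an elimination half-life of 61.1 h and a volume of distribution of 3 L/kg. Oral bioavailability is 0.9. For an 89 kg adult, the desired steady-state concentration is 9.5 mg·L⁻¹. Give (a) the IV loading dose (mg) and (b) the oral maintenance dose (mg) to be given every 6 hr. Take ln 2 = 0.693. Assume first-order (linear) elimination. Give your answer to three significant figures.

Vd(total) = 89 kg × 3 L/kg = 267.0 L
LD = Vd × C = 267.0 × 9.5 = 2537 mg
CL = 0.693 × Vd / t½ = 0.693 × 267.0 / 61.1 = 3.028 L/h
D = CL × Css × τ / F = 3.028 × 9.5 × 6 / 0.9 = 191.8 mg

(a) 2540 mg; (b) 192 mg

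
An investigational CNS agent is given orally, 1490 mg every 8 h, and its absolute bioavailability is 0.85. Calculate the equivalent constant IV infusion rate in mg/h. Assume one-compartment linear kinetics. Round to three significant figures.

Equivalent systemic input: infusion rate = F·D/τ.
Rate = 0.85 × 1490 / 8 = 158.3 mg/h

158 mg/h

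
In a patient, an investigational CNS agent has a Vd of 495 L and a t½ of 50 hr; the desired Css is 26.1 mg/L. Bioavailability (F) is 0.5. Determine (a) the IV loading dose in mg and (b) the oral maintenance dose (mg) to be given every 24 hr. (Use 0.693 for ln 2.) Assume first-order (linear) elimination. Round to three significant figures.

LD = Vd × C = 495.0 × 26.1 = 12920 mg
CL = 0.693 × Vd / t½ = 0.693 × 495.0 / 50 = 6.861 L/h
D = CL × Css × τ / F = 6.861 × 26.1 × 24 / 0.5 = 8595 mg

(a) 12900 mg; (b) 8600 mg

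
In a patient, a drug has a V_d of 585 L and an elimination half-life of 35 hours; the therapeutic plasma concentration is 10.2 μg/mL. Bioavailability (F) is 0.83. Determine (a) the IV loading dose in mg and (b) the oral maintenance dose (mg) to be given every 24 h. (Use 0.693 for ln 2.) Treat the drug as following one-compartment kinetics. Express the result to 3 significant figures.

LD = Vd × C = 585.0 × 10.2 = 5967 mg
CL = 0.693 × Vd / t½ = 0.693 × 585.0 / 35 = 11.58 L/h
D = CL × Css × τ / F = 11.58 × 10.2 × 24 / 0.83 = 3415 mg

(a) 5970 mg; (b) 3420 mg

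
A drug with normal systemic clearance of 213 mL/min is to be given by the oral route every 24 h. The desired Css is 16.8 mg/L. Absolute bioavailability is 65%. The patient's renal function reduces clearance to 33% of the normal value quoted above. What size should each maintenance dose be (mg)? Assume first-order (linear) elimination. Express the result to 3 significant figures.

2620 mg

CL = 213 mL/min × 60/1000 = 12.78 L/h
Patient clearance = 0.33 × 12.78 = 4.217 L/h
At steady state, dose per interval replaces the amount cleared in that interval: F·D/τ = CL·Css.
D = CL × Css × τ / F = 4.217 × 16.8 × 24 / 0.65 = 2616 mg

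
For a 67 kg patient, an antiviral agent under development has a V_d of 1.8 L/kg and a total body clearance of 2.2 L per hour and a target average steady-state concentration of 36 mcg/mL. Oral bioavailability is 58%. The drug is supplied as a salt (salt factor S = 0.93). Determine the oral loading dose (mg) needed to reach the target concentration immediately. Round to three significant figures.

8050 mg

Total Vd = 1.8 × 67 = 120.6 L
LD is governed by Vd — clearance does not enter the loading-dose calculation.
LD = Vd × C / F / S = 120.6 × 36.00 / 0.58 / 0.93 = 8049 mg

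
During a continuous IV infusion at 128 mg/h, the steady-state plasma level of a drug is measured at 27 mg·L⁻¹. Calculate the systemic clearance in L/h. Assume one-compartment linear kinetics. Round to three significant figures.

4.74 L/h

At steady state, infusion rate = CL × Css, so CL = rate / Css.
CL = 128 / 27 = 4.741 L/h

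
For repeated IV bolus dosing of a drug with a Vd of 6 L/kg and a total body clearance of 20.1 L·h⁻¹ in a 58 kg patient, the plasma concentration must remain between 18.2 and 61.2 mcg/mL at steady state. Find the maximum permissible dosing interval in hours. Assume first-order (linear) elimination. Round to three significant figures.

21.0 h

Total Vd = 6 × 58 = 348.0 L
k = CL / Vd = 20.10 / 348.0 = 0.05776 h⁻¹
Between IV bolus doses, concentration decays as C = C₀·e^(−kτ), so C_peak/C_trough = e^(kτ).
τ_max = ln(C_peak/C_trough) / k = ln(61.2/18.2) / 0.05776 = 1.213 / 0.05776 = 21.00 h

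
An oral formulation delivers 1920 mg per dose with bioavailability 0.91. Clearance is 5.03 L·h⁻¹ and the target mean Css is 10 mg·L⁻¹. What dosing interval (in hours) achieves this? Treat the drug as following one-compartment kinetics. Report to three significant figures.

34.7 h

F·D/τ = CL·Css → τ = F·D / (CL·Css).
τ = 0.91 × 1920 / (5.03 × 10) = 34.74 h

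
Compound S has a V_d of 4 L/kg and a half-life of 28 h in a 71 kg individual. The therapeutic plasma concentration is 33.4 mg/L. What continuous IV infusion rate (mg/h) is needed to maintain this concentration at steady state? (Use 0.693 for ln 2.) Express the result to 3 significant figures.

Total Vd = 4 × 71 = 284.0 L
CL = 0.693 × Vd / t½ = 0.693 × 284.0 / 28 = 7.029 L/h
Infusion rate = CL × Css = 7.029 × 33.4 = 234.8 mg/h

235 mg/h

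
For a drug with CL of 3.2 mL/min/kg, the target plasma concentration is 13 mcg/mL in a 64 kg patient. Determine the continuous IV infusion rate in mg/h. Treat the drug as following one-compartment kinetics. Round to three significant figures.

CL = 3.2 mL/min/kg × 64 kg = 204.8 mL/min = 204.8 × 60/1000 = 12.29 L/h
Infusion rate = CL · Css = 12.29 L/h × 13 mg/L = 159.8 mg/h

160 mg/h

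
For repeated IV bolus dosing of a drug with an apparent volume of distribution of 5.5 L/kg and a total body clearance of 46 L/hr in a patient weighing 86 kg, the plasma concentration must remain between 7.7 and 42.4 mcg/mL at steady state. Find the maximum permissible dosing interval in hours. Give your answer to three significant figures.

Vd(total) = 86 kg × 5.5 L/kg = 473.0 L
k = CL / Vd = 46.00 / 473.0 = 0.09725 h⁻¹
Between IV bolus doses, concentration decays as C = C₀·e^(−kτ), so C_peak/C_trough = e^(kτ).
τ_max = ln(C_peak/C_trough) / k = ln(42.4/7.7) / 0.09725 = 1.706 / 0.09725 = 17.54 h

17.5 h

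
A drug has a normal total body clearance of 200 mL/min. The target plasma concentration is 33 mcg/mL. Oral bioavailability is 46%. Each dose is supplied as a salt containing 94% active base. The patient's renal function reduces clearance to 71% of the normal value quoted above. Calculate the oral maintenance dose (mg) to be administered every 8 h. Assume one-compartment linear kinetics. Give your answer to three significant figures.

5200 mg

Convert clearance: 200 mL/min × 60 min/h ÷ 1000 mL/L = 12.00 L/h
Patient clearance = 0.71 × 12.00 = 8.520 L/h
D = CL × Css × τ / F / S = 8.520 × 33 × 8 / 0.46 / 0.94 = 5202 mg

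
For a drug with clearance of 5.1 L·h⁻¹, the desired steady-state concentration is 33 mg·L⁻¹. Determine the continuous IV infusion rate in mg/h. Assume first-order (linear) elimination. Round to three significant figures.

Infusion rate = CL · Css = 5.100 L/h × 33 mg/L = 168.3 mg/h

168 mg/h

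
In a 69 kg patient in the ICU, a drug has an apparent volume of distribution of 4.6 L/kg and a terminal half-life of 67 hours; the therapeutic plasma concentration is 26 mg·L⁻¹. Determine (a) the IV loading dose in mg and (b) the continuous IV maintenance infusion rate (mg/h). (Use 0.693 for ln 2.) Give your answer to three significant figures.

Total Vd = 4.6 × 69 = 317.4 L
LD = Vd × C = 317.4 × 26 = 8252 mg
CL = 0.693 × Vd / t½ = 0.693 × 317.4 / 67 = 3.283 L/h
Infusion rate = CL × Css = 3.283 × 26 = 85.36 mg/h

(a) 8250 mg; (b) 85.4 mg/h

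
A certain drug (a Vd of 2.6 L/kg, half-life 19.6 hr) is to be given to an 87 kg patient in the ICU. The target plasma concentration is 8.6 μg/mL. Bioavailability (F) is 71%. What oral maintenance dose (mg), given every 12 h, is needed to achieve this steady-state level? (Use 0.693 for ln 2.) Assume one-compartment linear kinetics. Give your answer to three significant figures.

Total Vd = 2.6 × 87 = 226.2 L
CL = ln 2 · Vd / t½ = 0.693 × 226.2 / 19.6 = 7.998 L/h
D = CL × Css × τ / F = 7.998 × 8.6 × 12 / 0.71 = 1163 mg

1160 mg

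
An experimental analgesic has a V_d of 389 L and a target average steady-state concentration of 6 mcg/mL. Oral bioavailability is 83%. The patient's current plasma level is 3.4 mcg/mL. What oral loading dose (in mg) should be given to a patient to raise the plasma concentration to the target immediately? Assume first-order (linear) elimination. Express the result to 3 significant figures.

1220 mg

The loading dose fills Vd to the target concentration.
Concentration deficit ΔC = 6 − 3.4 = 2.600 mg/L
LD = Vd × ΔC / F = 389.0 × 2.600 / 0.83 = 1219 mg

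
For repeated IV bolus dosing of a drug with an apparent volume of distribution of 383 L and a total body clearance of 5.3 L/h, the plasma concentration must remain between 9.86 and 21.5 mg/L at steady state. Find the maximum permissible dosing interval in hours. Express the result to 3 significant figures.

56.3 h

k = CL / Vd = 5.300 / 383.0 = 0.01384 h⁻¹
Between IV bolus doses, concentration decays as C = C₀·e^(−kτ), so C_peak/C_trough = e^(kτ).
τ_max = ln(C_peak/C_trough) / k = ln(21.5/9.86) / 0.01384 = 0.7796 / 0.01384 = 56.33 h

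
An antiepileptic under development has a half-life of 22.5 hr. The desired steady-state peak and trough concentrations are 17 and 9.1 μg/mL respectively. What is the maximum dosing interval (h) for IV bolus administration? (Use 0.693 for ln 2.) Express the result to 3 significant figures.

k = 0.693 / t½ = 0.693 / 22.5 = 0.03080 h⁻¹
Between IV bolus doses, concentration decays as C = C₀·e^(−kτ), so C_peak/C_trough = e^(kτ).
τ_max = ln(C_peak/C_trough) / k = ln(17/9.1) / 0.03080 = 0.6249 / 0.03080 = 20.29 h

20.3 h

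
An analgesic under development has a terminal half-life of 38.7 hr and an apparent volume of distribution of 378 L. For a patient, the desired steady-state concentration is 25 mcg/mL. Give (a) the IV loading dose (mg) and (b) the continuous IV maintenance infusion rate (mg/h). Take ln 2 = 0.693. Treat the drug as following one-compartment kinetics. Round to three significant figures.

LD = Vd × C = 378.0 × 25 = 9450 mg
CL = 0.693 × Vd / t½ = 0.693 × 378.0 / 38.7 = 6.769 L/h
Infusion rate = CL × Css = 6.769 × 25 = 169.2 mg/h

(a) 9450 mg; (b) 169 mg/h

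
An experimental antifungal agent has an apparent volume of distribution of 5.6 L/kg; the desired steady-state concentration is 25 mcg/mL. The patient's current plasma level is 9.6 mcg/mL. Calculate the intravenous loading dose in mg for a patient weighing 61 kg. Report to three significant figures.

Total Vd = 5.6 × 61 = 341.6 L
Concentration deficit ΔC = 25 − 9.6 = 15.40 mg/L
LD = Vd × ΔC = 341.6 × 15.40 = 5261 mg

5260 mg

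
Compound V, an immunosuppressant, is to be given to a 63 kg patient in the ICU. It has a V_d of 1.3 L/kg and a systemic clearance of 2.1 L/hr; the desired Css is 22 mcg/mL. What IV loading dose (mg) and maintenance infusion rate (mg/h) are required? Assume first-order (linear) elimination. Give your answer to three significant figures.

Vd(total) = 63 kg × 1.3 L/kg = 81.90 L
Loading dose = Vd × C = 81.90 × 22 = 1802 mg
Maintenance infusion rate = CL × Css = 2.100 × 22 = 46.20 mg/h

(a) 1800 mg; (b) 46.2 mg/h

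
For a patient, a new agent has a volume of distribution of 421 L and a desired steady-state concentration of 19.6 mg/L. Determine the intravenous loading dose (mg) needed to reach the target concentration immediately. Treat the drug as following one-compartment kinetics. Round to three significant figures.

8250 mg

The loading dose fills Vd to the target concentration.
LD = Vd × C = 421.0 × 19.60 = 8252 mg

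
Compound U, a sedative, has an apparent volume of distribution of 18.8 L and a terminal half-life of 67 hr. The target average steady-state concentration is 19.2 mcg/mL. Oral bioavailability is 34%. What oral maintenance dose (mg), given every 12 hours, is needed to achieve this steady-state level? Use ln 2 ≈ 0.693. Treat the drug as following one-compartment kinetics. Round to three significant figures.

132 mg

CL = 0.693 × Vd / t½ = 0.693 × 18.80 / 67 = 0.1945 L/h
D = CL × Css × τ / F = 0.1945 × 19.2 × 12 / 0.34 = 131.8 mg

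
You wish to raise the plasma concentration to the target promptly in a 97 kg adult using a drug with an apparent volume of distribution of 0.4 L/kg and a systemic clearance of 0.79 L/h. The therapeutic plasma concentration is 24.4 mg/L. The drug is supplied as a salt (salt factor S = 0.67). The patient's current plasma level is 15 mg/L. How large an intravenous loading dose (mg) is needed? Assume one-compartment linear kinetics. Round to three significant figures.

Vd(total) = 97 kg × 0.4 L/kg = 38.80 L
Concentration deficit ΔC = 24.4 − 15 = 9.400 mg/L
LD = Vd × ΔC / S = 38.80 × 9.400 / 0.67 = 544.4 mg

544 mg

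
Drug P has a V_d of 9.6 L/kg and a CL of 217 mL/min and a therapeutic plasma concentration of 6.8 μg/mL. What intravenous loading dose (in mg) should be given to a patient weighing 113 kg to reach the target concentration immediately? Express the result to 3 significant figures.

7380 mg

Total Vd = 9.6 × 113 = 1085 L
LD = Vd × C = 1085 × 6.800 = 7378 mg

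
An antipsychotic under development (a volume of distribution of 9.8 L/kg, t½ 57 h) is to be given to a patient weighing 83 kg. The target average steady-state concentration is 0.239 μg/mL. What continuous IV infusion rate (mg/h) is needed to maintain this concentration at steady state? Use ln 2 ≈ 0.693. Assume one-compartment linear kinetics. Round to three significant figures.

Total Vd = 9.8 × 83 = 813.4 L
k = 0.693/57 = 0.01216 h⁻¹, so CL = k·Vd = 0.01216 × 813.4 = 9.891 L/h
Infusion rate = CL × Css = 9.891 × 0.239 = 2.364 mg/h

2.36 mg/h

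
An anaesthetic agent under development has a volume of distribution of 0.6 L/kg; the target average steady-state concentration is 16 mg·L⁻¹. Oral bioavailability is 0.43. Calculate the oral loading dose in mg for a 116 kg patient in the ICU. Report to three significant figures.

2590 mg

Vd = 0.6 L/kg × 116 kg = 69.60 L
The loading dose fills Vd to the target concentration.
LD = Vd × C / F = 69.60 × 16.00 / 0.43 = 2590 mg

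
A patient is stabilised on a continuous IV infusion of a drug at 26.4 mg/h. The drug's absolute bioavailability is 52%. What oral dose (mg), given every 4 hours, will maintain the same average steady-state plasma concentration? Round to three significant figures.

203 mg

To maintain the same Css, the systemic dosing rate must be unchanged: F·D/τ = infusion rate.
D = rate × τ / F = 26.4 × 4 / 0.52 = 203.1 mg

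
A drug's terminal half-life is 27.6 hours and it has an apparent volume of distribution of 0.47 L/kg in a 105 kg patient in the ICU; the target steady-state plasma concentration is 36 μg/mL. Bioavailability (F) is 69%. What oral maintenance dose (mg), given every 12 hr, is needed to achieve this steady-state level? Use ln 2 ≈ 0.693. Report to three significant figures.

Vd(total) = 105 kg × 0.47 L/kg = 49.35 L
k = 0.693/27.6 = 0.02511 h⁻¹, so CL = k·Vd = 0.02511 × 49.35 = 1.239 L/h
D = CL × Css × τ / F = 1.239 × 36 × 12 / 0.69 = 775.7 mg

776 mg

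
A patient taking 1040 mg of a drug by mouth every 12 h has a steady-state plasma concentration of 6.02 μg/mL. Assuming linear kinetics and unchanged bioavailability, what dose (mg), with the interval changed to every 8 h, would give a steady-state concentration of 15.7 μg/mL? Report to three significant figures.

1810 mg

With linear kinetics, Css is proportional to dose rate (D/τ) at fixed clearance.
D₂ = D₁ × (Css,target / Css,current) × (τ₂/τ₁) = 1040 × (15.7/6.02) × (8/12) = 1808 mg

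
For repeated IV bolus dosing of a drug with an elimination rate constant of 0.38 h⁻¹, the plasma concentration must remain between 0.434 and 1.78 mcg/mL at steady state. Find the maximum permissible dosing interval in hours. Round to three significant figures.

3.71 h

Between IV bolus doses, concentration decays as C = C₀·e^(−kτ), so C_peak/C_trough = e^(kτ).
τ_max = ln(C_peak/C_trough) / k = ln(1.78/0.434) / 0.3800 = 1.411 / 0.3800 = 3.713 h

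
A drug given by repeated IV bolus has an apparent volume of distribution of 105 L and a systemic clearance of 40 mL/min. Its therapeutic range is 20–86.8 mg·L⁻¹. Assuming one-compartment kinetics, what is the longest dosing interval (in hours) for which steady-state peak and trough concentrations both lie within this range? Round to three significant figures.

64.2 h

Convert clearance: 40 mL/min × 60 min/h ÷ 1000 mL/L = 2.400 L/h
k = CL / Vd = 2.400 / 105.0 = 0.02286 h⁻¹
Between IV bolus doses, concentration decays as C = C₀·e^(−kτ), so C_peak/C_trough = e^(kτ).
τ_max = ln(C_peak/C_trough) / k = ln(86.8/20) / 0.02286 = 1.468 / 0.02286 = 64.22 h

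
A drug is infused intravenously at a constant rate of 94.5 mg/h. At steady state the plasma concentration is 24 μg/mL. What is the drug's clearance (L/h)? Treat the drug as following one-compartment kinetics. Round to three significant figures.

At steady state, infusion rate = CL × Css, so CL = rate / Css.
CL = 94.5 / 24 = 3.938 L/h

3.94 L/h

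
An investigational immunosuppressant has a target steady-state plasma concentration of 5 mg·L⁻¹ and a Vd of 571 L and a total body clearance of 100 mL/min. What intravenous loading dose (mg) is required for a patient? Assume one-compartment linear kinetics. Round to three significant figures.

LD = Vd × C = 571.0 × 5.000 = 2855 mg

2860 mg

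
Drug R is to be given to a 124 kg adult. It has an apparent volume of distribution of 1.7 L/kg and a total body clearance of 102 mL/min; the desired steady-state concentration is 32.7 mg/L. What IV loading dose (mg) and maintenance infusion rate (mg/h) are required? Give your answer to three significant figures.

Vd = 1.7 L/kg × 124 kg = 210.8 L
Loading: fill Vd to C_target → 210.8 L × 32.7 mg/L = 6893 mg
CL = 102 mL/min × 60/1000 = 6.120 L/h
Maintenance: replace elimination → rate = CL × Css = 6.120 × 32.7 = 200.1 mg/h

(a) 6890 mg; (b) 200 mg/h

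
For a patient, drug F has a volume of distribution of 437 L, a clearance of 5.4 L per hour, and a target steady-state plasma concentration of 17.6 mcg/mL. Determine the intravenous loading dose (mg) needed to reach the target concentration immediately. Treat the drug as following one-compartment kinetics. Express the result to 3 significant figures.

LD is governed by Vd — clearance does not enter the loading-dose calculation.
LD = Vd × C = 437.0 × 17.60 = 7691 mg

7690 mg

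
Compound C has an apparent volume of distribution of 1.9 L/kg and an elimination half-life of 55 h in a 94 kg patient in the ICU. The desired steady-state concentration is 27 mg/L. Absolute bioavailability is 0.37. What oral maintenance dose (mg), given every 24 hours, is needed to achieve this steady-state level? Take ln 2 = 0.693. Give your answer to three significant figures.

Vd = 1.9 L/kg × 94 kg = 178.6 L
CL = 0.693 × Vd / t½ = 0.693 × 178.6 / 55 = 2.250 L/h
D = CL × Css × τ / F = 2.250 × 27 × 24 / 0.37 = 3941 mg

3940 mg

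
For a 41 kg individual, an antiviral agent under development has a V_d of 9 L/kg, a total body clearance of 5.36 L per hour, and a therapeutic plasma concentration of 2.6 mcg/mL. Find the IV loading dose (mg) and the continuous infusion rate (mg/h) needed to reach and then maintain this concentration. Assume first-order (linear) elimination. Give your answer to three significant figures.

Vd = 9 L/kg × 41 kg = 369.0 L
Loading dose = Vd × C = 369.0 × 2.6 = 959.4 mg
Maintenance: replace elimination → rate = CL × Css = 5.360 × 2.6 = 13.94 mg/h

(a) 959 mg; (b) 13.9 mg/h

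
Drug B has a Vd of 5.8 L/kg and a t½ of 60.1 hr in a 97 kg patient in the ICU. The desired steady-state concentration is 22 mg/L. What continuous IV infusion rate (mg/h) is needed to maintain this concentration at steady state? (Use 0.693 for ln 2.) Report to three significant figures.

Total Vd = 5.8 × 97 = 562.6 L
CL = ln 2 · Vd / t½ = 0.693 × 562.6 / 60.1 = 6.487 L/h
Infusion rate = CL × Css = 6.487 × 22 = 142.7 mg/h

143 mg/h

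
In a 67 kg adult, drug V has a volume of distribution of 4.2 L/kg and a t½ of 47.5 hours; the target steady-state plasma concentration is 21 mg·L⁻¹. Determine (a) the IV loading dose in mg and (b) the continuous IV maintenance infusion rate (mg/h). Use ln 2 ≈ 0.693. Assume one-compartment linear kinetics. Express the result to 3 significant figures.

(a) 5910 mg; (b) 86.2 mg/h

Total Vd = 4.2 × 67 = 281.4 L
LD = Vd × C = 281.4 × 21 = 5909 mg
CL = 0.693 × Vd / t½ = 0.693 × 281.4 / 47.5 = 4.105 L/h
Infusion rate = CL × Css = 4.105 × 21 = 86.21 mg/h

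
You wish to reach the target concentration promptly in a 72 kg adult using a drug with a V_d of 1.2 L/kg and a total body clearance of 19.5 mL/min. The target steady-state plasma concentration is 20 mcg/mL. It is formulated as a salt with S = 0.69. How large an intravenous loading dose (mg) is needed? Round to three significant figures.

2500 mg

Vd(total) = 72 kg × 1.2 L/kg = 86.40 L
LD = Vd × C / S = 86.40 × 20.00 / 0.69 = 2504 mg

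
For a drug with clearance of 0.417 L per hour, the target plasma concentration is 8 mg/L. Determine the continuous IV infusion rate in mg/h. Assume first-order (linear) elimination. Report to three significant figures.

3.34 mg/h

Rate = CL × Css = 0.4170 × 8 = 3.336 mg/h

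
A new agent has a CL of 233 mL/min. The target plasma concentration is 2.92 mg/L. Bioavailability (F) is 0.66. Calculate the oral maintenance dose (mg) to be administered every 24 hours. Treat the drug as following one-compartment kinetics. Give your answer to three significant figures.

Convert clearance: 233 mL/min × 60 min/h ÷ 1000 mL/L = 13.98 L/h
D = CL × Css × τ / F = 13.98 × 2.92 × 24 / 0.66 = 1484 mg

1480 mg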